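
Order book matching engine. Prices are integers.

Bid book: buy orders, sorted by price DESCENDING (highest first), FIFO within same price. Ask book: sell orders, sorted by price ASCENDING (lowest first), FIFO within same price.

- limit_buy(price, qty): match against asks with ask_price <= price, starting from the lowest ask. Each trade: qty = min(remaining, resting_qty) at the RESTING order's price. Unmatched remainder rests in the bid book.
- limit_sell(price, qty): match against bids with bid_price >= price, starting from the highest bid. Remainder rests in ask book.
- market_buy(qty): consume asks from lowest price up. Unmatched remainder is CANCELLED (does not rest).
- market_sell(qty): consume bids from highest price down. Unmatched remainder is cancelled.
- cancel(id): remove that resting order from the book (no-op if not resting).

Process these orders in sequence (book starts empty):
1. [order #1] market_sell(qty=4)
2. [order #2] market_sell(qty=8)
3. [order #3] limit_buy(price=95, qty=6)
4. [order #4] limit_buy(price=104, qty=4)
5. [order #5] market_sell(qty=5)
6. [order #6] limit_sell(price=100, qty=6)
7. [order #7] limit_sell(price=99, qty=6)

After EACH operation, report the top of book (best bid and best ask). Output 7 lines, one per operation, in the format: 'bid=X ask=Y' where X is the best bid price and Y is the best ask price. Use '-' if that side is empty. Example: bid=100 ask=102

After op 1 [order #1] market_sell(qty=4): fills=none; bids=[-] asks=[-]
After op 2 [order #2] market_sell(qty=8): fills=none; bids=[-] asks=[-]
After op 3 [order #3] limit_buy(price=95, qty=6): fills=none; bids=[#3:6@95] asks=[-]
After op 4 [order #4] limit_buy(price=104, qty=4): fills=none; bids=[#4:4@104 #3:6@95] asks=[-]
After op 5 [order #5] market_sell(qty=5): fills=#4x#5:4@104 #3x#5:1@95; bids=[#3:5@95] asks=[-]
After op 6 [order #6] limit_sell(price=100, qty=6): fills=none; bids=[#3:5@95] asks=[#6:6@100]
After op 7 [order #7] limit_sell(price=99, qty=6): fills=none; bids=[#3:5@95] asks=[#7:6@99 #6:6@100]

Answer: bid=- ask=-
bid=- ask=-
bid=95 ask=-
bid=104 ask=-
bid=95 ask=-
bid=95 ask=100
bid=95 ask=99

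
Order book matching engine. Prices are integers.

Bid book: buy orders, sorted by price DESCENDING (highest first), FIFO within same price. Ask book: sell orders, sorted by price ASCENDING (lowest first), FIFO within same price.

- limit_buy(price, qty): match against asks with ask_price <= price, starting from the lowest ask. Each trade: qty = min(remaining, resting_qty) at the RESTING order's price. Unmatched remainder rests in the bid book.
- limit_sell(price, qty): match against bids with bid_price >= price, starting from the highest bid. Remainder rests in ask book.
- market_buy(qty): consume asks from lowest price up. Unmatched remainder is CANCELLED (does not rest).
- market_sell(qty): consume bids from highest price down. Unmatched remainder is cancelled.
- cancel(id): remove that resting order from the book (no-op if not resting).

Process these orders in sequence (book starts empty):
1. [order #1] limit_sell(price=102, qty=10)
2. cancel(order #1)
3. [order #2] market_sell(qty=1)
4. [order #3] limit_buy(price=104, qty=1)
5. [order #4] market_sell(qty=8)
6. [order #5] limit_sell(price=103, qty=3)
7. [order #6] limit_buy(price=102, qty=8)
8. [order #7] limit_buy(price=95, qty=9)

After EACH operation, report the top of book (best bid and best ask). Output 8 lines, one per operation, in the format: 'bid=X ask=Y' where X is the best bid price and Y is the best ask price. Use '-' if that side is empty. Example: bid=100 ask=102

After op 1 [order #1] limit_sell(price=102, qty=10): fills=none; bids=[-] asks=[#1:10@102]
After op 2 cancel(order #1): fills=none; bids=[-] asks=[-]
After op 3 [order #2] market_sell(qty=1): fills=none; bids=[-] asks=[-]
After op 4 [order #3] limit_buy(price=104, qty=1): fills=none; bids=[#3:1@104] asks=[-]
After op 5 [order #4] market_sell(qty=8): fills=#3x#4:1@104; bids=[-] asks=[-]
After op 6 [order #5] limit_sell(price=103, qty=3): fills=none; bids=[-] asks=[#5:3@103]
After op 7 [order #6] limit_buy(price=102, qty=8): fills=none; bids=[#6:8@102] asks=[#5:3@103]
After op 8 [order #7] limit_buy(price=95, qty=9): fills=none; bids=[#6:8@102 #7:9@95] asks=[#5:3@103]

Answer: bid=- ask=102
bid=- ask=-
bid=- ask=-
bid=104 ask=-
bid=- ask=-
bid=- ask=103
bid=102 ask=103
bid=102 ask=103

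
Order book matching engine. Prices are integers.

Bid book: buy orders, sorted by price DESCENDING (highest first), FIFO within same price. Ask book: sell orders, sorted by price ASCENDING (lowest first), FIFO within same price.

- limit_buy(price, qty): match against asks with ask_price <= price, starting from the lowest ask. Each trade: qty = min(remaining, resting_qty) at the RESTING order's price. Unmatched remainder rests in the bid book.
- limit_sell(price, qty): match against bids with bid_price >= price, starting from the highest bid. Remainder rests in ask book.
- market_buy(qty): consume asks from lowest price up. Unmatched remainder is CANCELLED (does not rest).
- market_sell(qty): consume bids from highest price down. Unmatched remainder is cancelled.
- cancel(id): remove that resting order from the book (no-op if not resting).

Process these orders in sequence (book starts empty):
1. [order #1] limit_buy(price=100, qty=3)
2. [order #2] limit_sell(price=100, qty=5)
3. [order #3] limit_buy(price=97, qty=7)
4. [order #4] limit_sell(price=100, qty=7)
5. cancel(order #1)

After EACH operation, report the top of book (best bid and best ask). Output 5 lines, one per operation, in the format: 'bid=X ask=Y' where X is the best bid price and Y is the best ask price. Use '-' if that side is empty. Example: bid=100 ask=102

After op 1 [order #1] limit_buy(price=100, qty=3): fills=none; bids=[#1:3@100] asks=[-]
After op 2 [order #2] limit_sell(price=100, qty=5): fills=#1x#2:3@100; bids=[-] asks=[#2:2@100]
After op 3 [order #3] limit_buy(price=97, qty=7): fills=none; bids=[#3:7@97] asks=[#2:2@100]
After op 4 [order #4] limit_sell(price=100, qty=7): fills=none; bids=[#3:7@97] asks=[#2:2@100 #4:7@100]
After op 5 cancel(order #1): fills=none; bids=[#3:7@97] asks=[#2:2@100 #4:7@100]

Answer: bid=100 ask=-
bid=- ask=100
bid=97 ask=100
bid=97 ask=100
bid=97 ask=100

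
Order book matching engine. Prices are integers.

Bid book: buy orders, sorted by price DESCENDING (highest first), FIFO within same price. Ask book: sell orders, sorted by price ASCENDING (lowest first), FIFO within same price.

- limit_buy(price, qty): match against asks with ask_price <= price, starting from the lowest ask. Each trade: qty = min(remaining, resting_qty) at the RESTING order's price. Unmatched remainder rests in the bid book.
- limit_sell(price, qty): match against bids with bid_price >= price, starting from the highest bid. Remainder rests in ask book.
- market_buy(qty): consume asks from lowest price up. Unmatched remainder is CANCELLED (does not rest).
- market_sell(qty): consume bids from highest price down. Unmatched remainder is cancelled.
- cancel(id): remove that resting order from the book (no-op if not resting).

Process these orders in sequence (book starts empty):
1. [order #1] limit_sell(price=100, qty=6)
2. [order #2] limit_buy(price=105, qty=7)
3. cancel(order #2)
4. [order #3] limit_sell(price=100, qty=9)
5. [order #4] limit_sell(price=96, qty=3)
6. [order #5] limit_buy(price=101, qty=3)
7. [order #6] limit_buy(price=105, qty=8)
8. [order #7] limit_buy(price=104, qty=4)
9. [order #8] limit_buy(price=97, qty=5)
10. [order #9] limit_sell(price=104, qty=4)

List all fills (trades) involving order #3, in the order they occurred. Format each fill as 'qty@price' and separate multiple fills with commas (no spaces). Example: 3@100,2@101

Answer: 8@100,1@100

Derivation:
After op 1 [order #1] limit_sell(price=100, qty=6): fills=none; bids=[-] asks=[#1:6@100]
After op 2 [order #2] limit_buy(price=105, qty=7): fills=#2x#1:6@100; bids=[#2:1@105] asks=[-]
After op 3 cancel(order #2): fills=none; bids=[-] asks=[-]
After op 4 [order #3] limit_sell(price=100, qty=9): fills=none; bids=[-] asks=[#3:9@100]
After op 5 [order #4] limit_sell(price=96, qty=3): fills=none; bids=[-] asks=[#4:3@96 #3:9@100]
After op 6 [order #5] limit_buy(price=101, qty=3): fills=#5x#4:3@96; bids=[-] asks=[#3:9@100]
After op 7 [order #6] limit_buy(price=105, qty=8): fills=#6x#3:8@100; bids=[-] asks=[#3:1@100]
After op 8 [order #7] limit_buy(price=104, qty=4): fills=#7x#3:1@100; bids=[#7:3@104] asks=[-]
After op 9 [order #8] limit_buy(price=97, qty=5): fills=none; bids=[#7:3@104 #8:5@97] asks=[-]
After op 10 [order #9] limit_sell(price=104, qty=4): fills=#7x#9:3@104; bids=[#8:5@97] asks=[#9:1@104]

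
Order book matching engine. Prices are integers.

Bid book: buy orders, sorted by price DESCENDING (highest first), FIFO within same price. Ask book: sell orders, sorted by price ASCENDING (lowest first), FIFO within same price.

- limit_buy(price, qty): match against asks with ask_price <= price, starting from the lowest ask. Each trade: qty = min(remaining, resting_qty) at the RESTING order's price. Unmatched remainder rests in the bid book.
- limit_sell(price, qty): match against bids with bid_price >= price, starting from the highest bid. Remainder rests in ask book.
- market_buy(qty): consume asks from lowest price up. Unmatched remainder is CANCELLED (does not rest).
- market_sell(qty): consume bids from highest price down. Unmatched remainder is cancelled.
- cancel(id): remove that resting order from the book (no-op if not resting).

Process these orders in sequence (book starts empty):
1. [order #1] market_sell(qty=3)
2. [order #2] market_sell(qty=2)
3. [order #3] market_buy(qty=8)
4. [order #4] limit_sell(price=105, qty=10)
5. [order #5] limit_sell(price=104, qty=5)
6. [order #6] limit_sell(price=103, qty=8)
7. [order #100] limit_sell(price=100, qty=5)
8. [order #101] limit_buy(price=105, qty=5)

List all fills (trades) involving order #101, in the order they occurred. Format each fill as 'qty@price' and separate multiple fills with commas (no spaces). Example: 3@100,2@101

Answer: 5@100

Derivation:
After op 1 [order #1] market_sell(qty=3): fills=none; bids=[-] asks=[-]
After op 2 [order #2] market_sell(qty=2): fills=none; bids=[-] asks=[-]
After op 3 [order #3] market_buy(qty=8): fills=none; bids=[-] asks=[-]
After op 4 [order #4] limit_sell(price=105, qty=10): fills=none; bids=[-] asks=[#4:10@105]
After op 5 [order #5] limit_sell(price=104, qty=5): fills=none; bids=[-] asks=[#5:5@104 #4:10@105]
After op 6 [order #6] limit_sell(price=103, qty=8): fills=none; bids=[-] asks=[#6:8@103 #5:5@104 #4:10@105]
After op 7 [order #100] limit_sell(price=100, qty=5): fills=none; bids=[-] asks=[#100:5@100 #6:8@103 #5:5@104 #4:10@105]
After op 8 [order #101] limit_buy(price=105, qty=5): fills=#101x#100:5@100; bids=[-] asks=[#6:8@103 #5:5@104 #4:10@105]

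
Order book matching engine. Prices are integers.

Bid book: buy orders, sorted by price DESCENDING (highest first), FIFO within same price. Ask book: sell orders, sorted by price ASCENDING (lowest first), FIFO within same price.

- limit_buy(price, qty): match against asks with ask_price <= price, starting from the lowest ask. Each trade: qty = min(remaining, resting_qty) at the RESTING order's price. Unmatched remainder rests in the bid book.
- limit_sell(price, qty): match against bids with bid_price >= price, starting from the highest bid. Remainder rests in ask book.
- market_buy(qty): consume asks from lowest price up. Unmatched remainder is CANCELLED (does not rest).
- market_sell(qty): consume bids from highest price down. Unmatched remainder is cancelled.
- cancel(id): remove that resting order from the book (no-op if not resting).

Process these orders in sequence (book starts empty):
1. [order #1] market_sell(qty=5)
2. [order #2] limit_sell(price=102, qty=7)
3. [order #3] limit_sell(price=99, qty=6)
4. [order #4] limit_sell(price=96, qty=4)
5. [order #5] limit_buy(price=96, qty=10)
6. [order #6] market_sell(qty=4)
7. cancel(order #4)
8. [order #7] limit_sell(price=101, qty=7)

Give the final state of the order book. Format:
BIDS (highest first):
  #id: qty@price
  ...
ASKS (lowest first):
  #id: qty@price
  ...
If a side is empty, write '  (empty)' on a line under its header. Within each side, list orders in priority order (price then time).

Answer: BIDS (highest first):
  #5: 2@96
ASKS (lowest first):
  #3: 6@99
  #7: 7@101
  #2: 7@102

Derivation:
After op 1 [order #1] market_sell(qty=5): fills=none; bids=[-] asks=[-]
After op 2 [order #2] limit_sell(price=102, qty=7): fills=none; bids=[-] asks=[#2:7@102]
After op 3 [order #3] limit_sell(price=99, qty=6): fills=none; bids=[-] asks=[#3:6@99 #2:7@102]
After op 4 [order #4] limit_sell(price=96, qty=4): fills=none; bids=[-] asks=[#4:4@96 #3:6@99 #2:7@102]
After op 5 [order #5] limit_buy(price=96, qty=10): fills=#5x#4:4@96; bids=[#5:6@96] asks=[#3:6@99 #2:7@102]
After op 6 [order #6] market_sell(qty=4): fills=#5x#6:4@96; bids=[#5:2@96] asks=[#3:6@99 #2:7@102]
After op 7 cancel(order #4): fills=none; bids=[#5:2@96] asks=[#3:6@99 #2:7@102]
After op 8 [order #7] limit_sell(price=101, qty=7): fills=none; bids=[#5:2@96] asks=[#3:6@99 #7:7@101 #2:7@102]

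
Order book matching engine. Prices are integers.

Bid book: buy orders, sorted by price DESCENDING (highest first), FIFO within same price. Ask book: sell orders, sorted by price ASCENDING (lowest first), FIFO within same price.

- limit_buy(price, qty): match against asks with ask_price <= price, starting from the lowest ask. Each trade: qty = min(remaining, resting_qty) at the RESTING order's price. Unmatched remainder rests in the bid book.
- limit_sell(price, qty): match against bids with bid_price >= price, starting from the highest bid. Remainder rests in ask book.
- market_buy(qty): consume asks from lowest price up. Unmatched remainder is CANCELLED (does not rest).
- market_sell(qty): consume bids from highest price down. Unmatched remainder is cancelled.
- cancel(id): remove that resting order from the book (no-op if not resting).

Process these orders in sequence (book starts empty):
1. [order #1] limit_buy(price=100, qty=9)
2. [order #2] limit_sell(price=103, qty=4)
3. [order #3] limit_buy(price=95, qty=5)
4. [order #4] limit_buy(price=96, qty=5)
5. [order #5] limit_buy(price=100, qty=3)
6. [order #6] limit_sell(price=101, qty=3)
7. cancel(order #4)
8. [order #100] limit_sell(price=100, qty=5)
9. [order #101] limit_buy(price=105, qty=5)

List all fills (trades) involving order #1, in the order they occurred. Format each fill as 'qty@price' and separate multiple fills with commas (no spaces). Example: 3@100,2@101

Answer: 5@100

Derivation:
After op 1 [order #1] limit_buy(price=100, qty=9): fills=none; bids=[#1:9@100] asks=[-]
After op 2 [order #2] limit_sell(price=103, qty=4): fills=none; bids=[#1:9@100] asks=[#2:4@103]
After op 3 [order #3] limit_buy(price=95, qty=5): fills=none; bids=[#1:9@100 #3:5@95] asks=[#2:4@103]
After op 4 [order #4] limit_buy(price=96, qty=5): fills=none; bids=[#1:9@100 #4:5@96 #3:5@95] asks=[#2:4@103]
After op 5 [order #5] limit_buy(price=100, qty=3): fills=none; bids=[#1:9@100 #5:3@100 #4:5@96 #3:5@95] asks=[#2:4@103]
After op 6 [order #6] limit_sell(price=101, qty=3): fills=none; bids=[#1:9@100 #5:3@100 #4:5@96 #3:5@95] asks=[#6:3@101 #2:4@103]
After op 7 cancel(order #4): fills=none; bids=[#1:9@100 #5:3@100 #3:5@95] asks=[#6:3@101 #2:4@103]
After op 8 [order #100] limit_sell(price=100, qty=5): fills=#1x#100:5@100; bids=[#1:4@100 #5:3@100 #3:5@95] asks=[#6:3@101 #2:4@103]
After op 9 [order #101] limit_buy(price=105, qty=5): fills=#101x#6:3@101 #101x#2:2@103; bids=[#1:4@100 #5:3@100 #3:5@95] asks=[#2:2@103]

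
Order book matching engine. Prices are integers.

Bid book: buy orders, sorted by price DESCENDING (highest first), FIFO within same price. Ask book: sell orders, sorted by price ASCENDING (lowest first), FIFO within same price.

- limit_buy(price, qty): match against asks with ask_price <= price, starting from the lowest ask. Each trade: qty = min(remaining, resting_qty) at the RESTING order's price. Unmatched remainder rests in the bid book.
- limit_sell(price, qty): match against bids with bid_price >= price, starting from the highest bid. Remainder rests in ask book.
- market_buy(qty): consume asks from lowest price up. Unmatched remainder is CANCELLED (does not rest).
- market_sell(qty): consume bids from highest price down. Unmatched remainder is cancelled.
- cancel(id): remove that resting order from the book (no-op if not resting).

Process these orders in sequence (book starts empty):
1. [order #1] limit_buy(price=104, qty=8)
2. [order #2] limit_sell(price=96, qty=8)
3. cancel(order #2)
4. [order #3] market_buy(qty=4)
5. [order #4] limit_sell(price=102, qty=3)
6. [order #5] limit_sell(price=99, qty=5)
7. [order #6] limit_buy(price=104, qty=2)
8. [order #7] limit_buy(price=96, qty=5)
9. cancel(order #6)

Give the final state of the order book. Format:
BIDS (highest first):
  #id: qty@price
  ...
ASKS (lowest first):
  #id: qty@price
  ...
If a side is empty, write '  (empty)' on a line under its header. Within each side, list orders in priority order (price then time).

After op 1 [order #1] limit_buy(price=104, qty=8): fills=none; bids=[#1:8@104] asks=[-]
After op 2 [order #2] limit_sell(price=96, qty=8): fills=#1x#2:8@104; bids=[-] asks=[-]
After op 3 cancel(order #2): fills=none; bids=[-] asks=[-]
After op 4 [order #3] market_buy(qty=4): fills=none; bids=[-] asks=[-]
After op 5 [order #4] limit_sell(price=102, qty=3): fills=none; bids=[-] asks=[#4:3@102]
After op 6 [order #5] limit_sell(price=99, qty=5): fills=none; bids=[-] asks=[#5:5@99 #4:3@102]
After op 7 [order #6] limit_buy(price=104, qty=2): fills=#6x#5:2@99; bids=[-] asks=[#5:3@99 #4:3@102]
After op 8 [order #7] limit_buy(price=96, qty=5): fills=none; bids=[#7:5@96] asks=[#5:3@99 #4:3@102]
After op 9 cancel(order #6): fills=none; bids=[#7:5@96] asks=[#5:3@99 #4:3@102]

Answer: BIDS (highest first):
  #7: 5@96
ASKS (lowest first):
  #5: 3@99
  #4: 3@102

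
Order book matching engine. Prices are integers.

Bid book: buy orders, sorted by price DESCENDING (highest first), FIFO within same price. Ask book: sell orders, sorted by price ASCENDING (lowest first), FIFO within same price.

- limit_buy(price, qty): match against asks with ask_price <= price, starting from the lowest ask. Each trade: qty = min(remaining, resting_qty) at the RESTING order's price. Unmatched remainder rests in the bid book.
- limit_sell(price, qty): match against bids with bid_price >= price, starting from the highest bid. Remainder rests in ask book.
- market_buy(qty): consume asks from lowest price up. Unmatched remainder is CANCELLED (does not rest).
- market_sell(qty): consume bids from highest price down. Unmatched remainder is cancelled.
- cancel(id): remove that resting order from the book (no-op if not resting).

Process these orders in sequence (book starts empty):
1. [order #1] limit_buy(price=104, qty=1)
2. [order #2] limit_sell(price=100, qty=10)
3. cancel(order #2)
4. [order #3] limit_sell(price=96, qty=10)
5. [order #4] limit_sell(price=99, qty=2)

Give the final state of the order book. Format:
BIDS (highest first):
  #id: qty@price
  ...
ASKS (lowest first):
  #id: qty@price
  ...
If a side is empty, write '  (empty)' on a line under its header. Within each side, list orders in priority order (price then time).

Answer: BIDS (highest first):
  (empty)
ASKS (lowest first):
  #3: 10@96
  #4: 2@99

Derivation:
After op 1 [order #1] limit_buy(price=104, qty=1): fills=none; bids=[#1:1@104] asks=[-]
After op 2 [order #2] limit_sell(price=100, qty=10): fills=#1x#2:1@104; bids=[-] asks=[#2:9@100]
After op 3 cancel(order #2): fills=none; bids=[-] asks=[-]
After op 4 [order #3] limit_sell(price=96, qty=10): fills=none; bids=[-] asks=[#3:10@96]
After op 5 [order #4] limit_sell(price=99, qty=2): fills=none; bids=[-] asks=[#3:10@96 #4:2@99]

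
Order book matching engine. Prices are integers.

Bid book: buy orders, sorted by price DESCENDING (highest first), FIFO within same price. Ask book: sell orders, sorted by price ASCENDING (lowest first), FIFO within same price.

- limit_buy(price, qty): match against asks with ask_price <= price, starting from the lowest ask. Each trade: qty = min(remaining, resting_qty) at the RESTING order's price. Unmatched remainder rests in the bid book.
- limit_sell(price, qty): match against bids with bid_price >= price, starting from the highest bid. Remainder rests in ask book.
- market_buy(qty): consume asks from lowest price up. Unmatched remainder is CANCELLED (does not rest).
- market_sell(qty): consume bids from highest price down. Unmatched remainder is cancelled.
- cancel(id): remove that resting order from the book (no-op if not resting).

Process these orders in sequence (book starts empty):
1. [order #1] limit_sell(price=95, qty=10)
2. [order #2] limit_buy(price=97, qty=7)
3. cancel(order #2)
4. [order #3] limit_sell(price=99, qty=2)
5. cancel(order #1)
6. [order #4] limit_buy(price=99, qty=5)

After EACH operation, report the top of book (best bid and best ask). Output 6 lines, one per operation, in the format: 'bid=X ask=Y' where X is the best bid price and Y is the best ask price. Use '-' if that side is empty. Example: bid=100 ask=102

Answer: bid=- ask=95
bid=- ask=95
bid=- ask=95
bid=- ask=95
bid=- ask=99
bid=99 ask=-

Derivation:
After op 1 [order #1] limit_sell(price=95, qty=10): fills=none; bids=[-] asks=[#1:10@95]
After op 2 [order #2] limit_buy(price=97, qty=7): fills=#2x#1:7@95; bids=[-] asks=[#1:3@95]
After op 3 cancel(order #2): fills=none; bids=[-] asks=[#1:3@95]
After op 4 [order #3] limit_sell(price=99, qty=2): fills=none; bids=[-] asks=[#1:3@95 #3:2@99]
After op 5 cancel(order #1): fills=none; bids=[-] asks=[#3:2@99]
After op 6 [order #4] limit_buy(price=99, qty=5): fills=#4x#3:2@99; bids=[#4:3@99] asks=[-]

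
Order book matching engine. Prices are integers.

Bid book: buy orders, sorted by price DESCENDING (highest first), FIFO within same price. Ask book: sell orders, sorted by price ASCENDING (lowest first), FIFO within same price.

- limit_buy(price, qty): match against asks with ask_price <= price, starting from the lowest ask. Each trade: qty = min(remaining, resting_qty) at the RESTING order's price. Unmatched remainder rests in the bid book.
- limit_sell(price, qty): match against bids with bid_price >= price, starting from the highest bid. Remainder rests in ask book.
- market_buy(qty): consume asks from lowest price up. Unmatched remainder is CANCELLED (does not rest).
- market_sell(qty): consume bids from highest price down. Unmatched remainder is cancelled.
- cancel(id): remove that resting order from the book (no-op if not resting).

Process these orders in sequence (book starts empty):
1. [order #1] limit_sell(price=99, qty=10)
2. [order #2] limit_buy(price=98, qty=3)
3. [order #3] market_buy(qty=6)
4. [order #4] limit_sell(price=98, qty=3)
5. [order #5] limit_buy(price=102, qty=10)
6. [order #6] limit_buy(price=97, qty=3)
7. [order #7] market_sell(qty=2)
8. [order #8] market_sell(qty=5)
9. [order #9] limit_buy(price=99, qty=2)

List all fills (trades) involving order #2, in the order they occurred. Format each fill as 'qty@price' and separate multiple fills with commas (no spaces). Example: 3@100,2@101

Answer: 3@98

Derivation:
After op 1 [order #1] limit_sell(price=99, qty=10): fills=none; bids=[-] asks=[#1:10@99]
After op 2 [order #2] limit_buy(price=98, qty=3): fills=none; bids=[#2:3@98] asks=[#1:10@99]
After op 3 [order #3] market_buy(qty=6): fills=#3x#1:6@99; bids=[#2:3@98] asks=[#1:4@99]
After op 4 [order #4] limit_sell(price=98, qty=3): fills=#2x#4:3@98; bids=[-] asks=[#1:4@99]
After op 5 [order #5] limit_buy(price=102, qty=10): fills=#5x#1:4@99; bids=[#5:6@102] asks=[-]
After op 6 [order #6] limit_buy(price=97, qty=3): fills=none; bids=[#5:6@102 #6:3@97] asks=[-]
After op 7 [order #7] market_sell(qty=2): fills=#5x#7:2@102; bids=[#5:4@102 #6:3@97] asks=[-]
After op 8 [order #8] market_sell(qty=5): fills=#5x#8:4@102 #6x#8:1@97; bids=[#6:2@97] asks=[-]
After op 9 [order #9] limit_buy(price=99, qty=2): fills=none; bids=[#9:2@99 #6:2@97] asks=[-]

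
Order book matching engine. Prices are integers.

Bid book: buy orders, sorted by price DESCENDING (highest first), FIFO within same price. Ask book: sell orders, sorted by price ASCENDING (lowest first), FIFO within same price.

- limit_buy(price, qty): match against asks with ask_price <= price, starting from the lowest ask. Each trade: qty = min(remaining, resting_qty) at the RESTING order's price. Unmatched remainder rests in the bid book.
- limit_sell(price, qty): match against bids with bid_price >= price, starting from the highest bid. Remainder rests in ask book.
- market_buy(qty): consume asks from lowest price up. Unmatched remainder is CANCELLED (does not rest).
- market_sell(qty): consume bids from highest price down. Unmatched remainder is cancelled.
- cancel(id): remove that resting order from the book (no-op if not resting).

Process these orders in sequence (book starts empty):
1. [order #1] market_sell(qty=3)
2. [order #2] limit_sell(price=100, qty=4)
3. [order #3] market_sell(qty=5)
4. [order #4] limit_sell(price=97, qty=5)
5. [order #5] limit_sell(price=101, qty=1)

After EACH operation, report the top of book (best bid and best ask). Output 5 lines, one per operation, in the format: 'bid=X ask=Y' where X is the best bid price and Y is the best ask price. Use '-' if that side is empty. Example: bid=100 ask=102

Answer: bid=- ask=-
bid=- ask=100
bid=- ask=100
bid=- ask=97
bid=- ask=97

Derivation:
After op 1 [order #1] market_sell(qty=3): fills=none; bids=[-] asks=[-]
After op 2 [order #2] limit_sell(price=100, qty=4): fills=none; bids=[-] asks=[#2:4@100]
After op 3 [order #3] market_sell(qty=5): fills=none; bids=[-] asks=[#2:4@100]
After op 4 [order #4] limit_sell(price=97, qty=5): fills=none; bids=[-] asks=[#4:5@97 #2:4@100]
After op 5 [order #5] limit_sell(price=101, qty=1): fills=none; bids=[-] asks=[#4:5@97 #2:4@100 #5:1@101]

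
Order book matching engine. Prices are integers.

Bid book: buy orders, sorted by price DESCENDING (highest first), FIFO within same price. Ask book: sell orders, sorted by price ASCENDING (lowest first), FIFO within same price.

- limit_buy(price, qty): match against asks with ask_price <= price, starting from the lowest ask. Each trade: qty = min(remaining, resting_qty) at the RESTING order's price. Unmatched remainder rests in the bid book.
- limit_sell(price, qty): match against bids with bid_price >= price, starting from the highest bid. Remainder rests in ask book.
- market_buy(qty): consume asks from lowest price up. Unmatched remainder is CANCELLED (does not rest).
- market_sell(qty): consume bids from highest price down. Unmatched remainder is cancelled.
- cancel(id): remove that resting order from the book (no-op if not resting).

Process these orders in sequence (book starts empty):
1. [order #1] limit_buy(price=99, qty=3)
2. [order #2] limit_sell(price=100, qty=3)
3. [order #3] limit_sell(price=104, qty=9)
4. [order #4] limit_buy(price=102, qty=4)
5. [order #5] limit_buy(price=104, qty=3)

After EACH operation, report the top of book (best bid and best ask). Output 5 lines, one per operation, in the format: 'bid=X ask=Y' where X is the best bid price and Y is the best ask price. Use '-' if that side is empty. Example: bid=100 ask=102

After op 1 [order #1] limit_buy(price=99, qty=3): fills=none; bids=[#1:3@99] asks=[-]
After op 2 [order #2] limit_sell(price=100, qty=3): fills=none; bids=[#1:3@99] asks=[#2:3@100]
After op 3 [order #3] limit_sell(price=104, qty=9): fills=none; bids=[#1:3@99] asks=[#2:3@100 #3:9@104]
After op 4 [order #4] limit_buy(price=102, qty=4): fills=#4x#2:3@100; bids=[#4:1@102 #1:3@99] asks=[#3:9@104]
After op 5 [order #5] limit_buy(price=104, qty=3): fills=#5x#3:3@104; bids=[#4:1@102 #1:3@99] asks=[#3:6@104]

Answer: bid=99 ask=-
bid=99 ask=100
bid=99 ask=100
bid=102 ask=104
bid=102 ask=104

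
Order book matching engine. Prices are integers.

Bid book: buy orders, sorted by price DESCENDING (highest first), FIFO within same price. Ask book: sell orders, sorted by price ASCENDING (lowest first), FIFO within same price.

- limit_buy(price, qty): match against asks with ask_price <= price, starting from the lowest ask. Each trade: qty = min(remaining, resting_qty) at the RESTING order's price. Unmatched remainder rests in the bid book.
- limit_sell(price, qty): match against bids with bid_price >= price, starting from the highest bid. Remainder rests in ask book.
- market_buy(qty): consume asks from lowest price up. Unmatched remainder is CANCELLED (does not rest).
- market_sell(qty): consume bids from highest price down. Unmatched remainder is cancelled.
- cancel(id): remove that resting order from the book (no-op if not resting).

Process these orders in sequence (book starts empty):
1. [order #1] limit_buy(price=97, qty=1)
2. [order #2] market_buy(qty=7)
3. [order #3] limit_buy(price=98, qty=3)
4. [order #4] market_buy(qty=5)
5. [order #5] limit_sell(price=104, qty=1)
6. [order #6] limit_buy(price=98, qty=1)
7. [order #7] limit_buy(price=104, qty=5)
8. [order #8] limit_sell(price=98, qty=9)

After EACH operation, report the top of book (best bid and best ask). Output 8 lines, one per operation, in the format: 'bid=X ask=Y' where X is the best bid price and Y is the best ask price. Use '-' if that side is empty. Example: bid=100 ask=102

Answer: bid=97 ask=-
bid=97 ask=-
bid=98 ask=-
bid=98 ask=-
bid=98 ask=104
bid=98 ask=104
bid=104 ask=-
bid=97 ask=98

Derivation:
After op 1 [order #1] limit_buy(price=97, qty=1): fills=none; bids=[#1:1@97] asks=[-]
After op 2 [order #2] market_buy(qty=7): fills=none; bids=[#1:1@97] asks=[-]
After op 3 [order #3] limit_buy(price=98, qty=3): fills=none; bids=[#3:3@98 #1:1@97] asks=[-]
After op 4 [order #4] market_buy(qty=5): fills=none; bids=[#3:3@98 #1:1@97] asks=[-]
After op 5 [order #5] limit_sell(price=104, qty=1): fills=none; bids=[#3:3@98 #1:1@97] asks=[#5:1@104]
After op 6 [order #6] limit_buy(price=98, qty=1): fills=none; bids=[#3:3@98 #6:1@98 #1:1@97] asks=[#5:1@104]
After op 7 [order #7] limit_buy(price=104, qty=5): fills=#7x#5:1@104; bids=[#7:4@104 #3:3@98 #6:1@98 #1:1@97] asks=[-]
After op 8 [order #8] limit_sell(price=98, qty=9): fills=#7x#8:4@104 #3x#8:3@98 #6x#8:1@98; bids=[#1:1@97] asks=[#8:1@98]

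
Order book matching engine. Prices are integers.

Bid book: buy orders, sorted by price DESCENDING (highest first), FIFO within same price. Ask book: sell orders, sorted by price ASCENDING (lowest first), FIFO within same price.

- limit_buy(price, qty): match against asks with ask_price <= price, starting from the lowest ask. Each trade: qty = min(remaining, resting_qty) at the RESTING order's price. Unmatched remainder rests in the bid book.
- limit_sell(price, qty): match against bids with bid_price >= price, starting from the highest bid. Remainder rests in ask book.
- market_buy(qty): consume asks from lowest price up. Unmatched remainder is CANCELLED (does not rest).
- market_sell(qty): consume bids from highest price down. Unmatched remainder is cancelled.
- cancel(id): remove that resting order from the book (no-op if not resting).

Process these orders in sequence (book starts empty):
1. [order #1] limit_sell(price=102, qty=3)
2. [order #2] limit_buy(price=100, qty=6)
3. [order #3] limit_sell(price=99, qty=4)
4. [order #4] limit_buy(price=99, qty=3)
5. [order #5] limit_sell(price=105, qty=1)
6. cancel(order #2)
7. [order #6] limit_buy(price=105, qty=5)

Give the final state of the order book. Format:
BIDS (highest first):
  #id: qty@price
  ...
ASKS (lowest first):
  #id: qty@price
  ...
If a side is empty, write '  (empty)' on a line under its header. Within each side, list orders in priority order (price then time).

After op 1 [order #1] limit_sell(price=102, qty=3): fills=none; bids=[-] asks=[#1:3@102]
After op 2 [order #2] limit_buy(price=100, qty=6): fills=none; bids=[#2:6@100] asks=[#1:3@102]
After op 3 [order #3] limit_sell(price=99, qty=4): fills=#2x#3:4@100; bids=[#2:2@100] asks=[#1:3@102]
After op 4 [order #4] limit_buy(price=99, qty=3): fills=none; bids=[#2:2@100 #4:3@99] asks=[#1:3@102]
After op 5 [order #5] limit_sell(price=105, qty=1): fills=none; bids=[#2:2@100 #4:3@99] asks=[#1:3@102 #5:1@105]
After op 6 cancel(order #2): fills=none; bids=[#4:3@99] asks=[#1:3@102 #5:1@105]
After op 7 [order #6] limit_buy(price=105, qty=5): fills=#6x#1:3@102 #6x#5:1@105; bids=[#6:1@105 #4:3@99] asks=[-]

Answer: BIDS (highest first):
  #6: 1@105
  #4: 3@99
ASKS (lowest first):
  (empty)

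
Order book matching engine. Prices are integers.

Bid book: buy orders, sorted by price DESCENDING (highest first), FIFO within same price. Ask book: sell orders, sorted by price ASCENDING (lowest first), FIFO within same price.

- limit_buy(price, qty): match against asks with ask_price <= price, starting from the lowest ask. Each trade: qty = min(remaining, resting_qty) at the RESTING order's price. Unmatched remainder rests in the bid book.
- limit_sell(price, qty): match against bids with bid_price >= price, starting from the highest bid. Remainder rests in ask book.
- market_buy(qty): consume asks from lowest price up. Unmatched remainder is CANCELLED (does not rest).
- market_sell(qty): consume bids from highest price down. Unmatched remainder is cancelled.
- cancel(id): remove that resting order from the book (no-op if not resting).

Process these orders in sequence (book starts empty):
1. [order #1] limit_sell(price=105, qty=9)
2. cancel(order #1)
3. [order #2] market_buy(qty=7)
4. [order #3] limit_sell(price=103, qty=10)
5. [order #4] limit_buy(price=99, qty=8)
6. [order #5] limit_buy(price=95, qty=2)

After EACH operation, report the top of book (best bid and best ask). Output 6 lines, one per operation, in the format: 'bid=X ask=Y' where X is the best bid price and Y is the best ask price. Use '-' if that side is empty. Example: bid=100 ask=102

After op 1 [order #1] limit_sell(price=105, qty=9): fills=none; bids=[-] asks=[#1:9@105]
After op 2 cancel(order #1): fills=none; bids=[-] asks=[-]
After op 3 [order #2] market_buy(qty=7): fills=none; bids=[-] asks=[-]
After op 4 [order #3] limit_sell(price=103, qty=10): fills=none; bids=[-] asks=[#3:10@103]
After op 5 [order #4] limit_buy(price=99, qty=8): fills=none; bids=[#4:8@99] asks=[#3:10@103]
After op 6 [order #5] limit_buy(price=95, qty=2): fills=none; bids=[#4:8@99 #5:2@95] asks=[#3:10@103]

Answer: bid=- ask=105
bid=- ask=-
bid=- ask=-
bid=- ask=103
bid=99 ask=103
bid=99 ask=103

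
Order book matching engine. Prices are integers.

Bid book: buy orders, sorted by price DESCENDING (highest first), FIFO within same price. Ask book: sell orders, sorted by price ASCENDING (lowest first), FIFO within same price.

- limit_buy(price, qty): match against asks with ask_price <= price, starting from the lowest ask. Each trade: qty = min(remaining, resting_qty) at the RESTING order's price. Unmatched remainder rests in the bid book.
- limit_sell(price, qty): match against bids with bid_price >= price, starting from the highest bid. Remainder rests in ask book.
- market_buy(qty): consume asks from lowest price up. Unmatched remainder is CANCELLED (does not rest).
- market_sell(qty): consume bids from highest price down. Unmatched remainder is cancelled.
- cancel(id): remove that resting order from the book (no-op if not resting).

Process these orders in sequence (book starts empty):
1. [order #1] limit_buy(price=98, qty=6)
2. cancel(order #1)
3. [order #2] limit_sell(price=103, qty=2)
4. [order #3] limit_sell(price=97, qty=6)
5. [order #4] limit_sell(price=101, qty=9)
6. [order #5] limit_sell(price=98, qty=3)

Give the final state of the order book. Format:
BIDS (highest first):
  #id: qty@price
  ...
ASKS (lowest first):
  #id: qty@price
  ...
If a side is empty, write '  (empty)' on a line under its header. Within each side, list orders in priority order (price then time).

Answer: BIDS (highest first):
  (empty)
ASKS (lowest first):
  #3: 6@97
  #5: 3@98
  #4: 9@101
  #2: 2@103

Derivation:
After op 1 [order #1] limit_buy(price=98, qty=6): fills=none; bids=[#1:6@98] asks=[-]
After op 2 cancel(order #1): fills=none; bids=[-] asks=[-]
After op 3 [order #2] limit_sell(price=103, qty=2): fills=none; bids=[-] asks=[#2:2@103]
After op 4 [order #3] limit_sell(price=97, qty=6): fills=none; bids=[-] asks=[#3:6@97 #2:2@103]
After op 5 [order #4] limit_sell(price=101, qty=9): fills=none; bids=[-] asks=[#3:6@97 #4:9@101 #2:2@103]
After op 6 [order #5] limit_sell(price=98, qty=3): fills=none; bids=[-] asks=[#3:6@97 #5:3@98 #4:9@101 #2:2@103]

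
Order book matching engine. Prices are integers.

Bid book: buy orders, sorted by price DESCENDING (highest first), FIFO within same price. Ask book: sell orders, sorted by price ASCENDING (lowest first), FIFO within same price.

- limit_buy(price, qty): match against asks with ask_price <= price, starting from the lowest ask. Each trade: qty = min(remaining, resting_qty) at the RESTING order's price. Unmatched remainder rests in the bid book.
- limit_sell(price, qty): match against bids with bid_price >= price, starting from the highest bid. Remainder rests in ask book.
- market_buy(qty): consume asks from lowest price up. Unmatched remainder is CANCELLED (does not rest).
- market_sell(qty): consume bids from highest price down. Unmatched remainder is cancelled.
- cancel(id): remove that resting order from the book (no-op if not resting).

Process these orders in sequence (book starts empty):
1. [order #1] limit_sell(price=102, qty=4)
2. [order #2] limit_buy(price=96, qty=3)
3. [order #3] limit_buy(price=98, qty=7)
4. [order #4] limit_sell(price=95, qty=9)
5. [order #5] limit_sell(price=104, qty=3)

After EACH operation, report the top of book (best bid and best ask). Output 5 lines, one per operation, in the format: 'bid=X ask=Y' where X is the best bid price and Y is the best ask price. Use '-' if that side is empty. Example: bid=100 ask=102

Answer: bid=- ask=102
bid=96 ask=102
bid=98 ask=102
bid=96 ask=102
bid=96 ask=102

Derivation:
After op 1 [order #1] limit_sell(price=102, qty=4): fills=none; bids=[-] asks=[#1:4@102]
After op 2 [order #2] limit_buy(price=96, qty=3): fills=none; bids=[#2:3@96] asks=[#1:4@102]
After op 3 [order #3] limit_buy(price=98, qty=7): fills=none; bids=[#3:7@98 #2:3@96] asks=[#1:4@102]
After op 4 [order #4] limit_sell(price=95, qty=9): fills=#3x#4:7@98 #2x#4:2@96; bids=[#2:1@96] asks=[#1:4@102]
After op 5 [order #5] limit_sell(price=104, qty=3): fills=none; bids=[#2:1@96] asks=[#1:4@102 #5:3@104]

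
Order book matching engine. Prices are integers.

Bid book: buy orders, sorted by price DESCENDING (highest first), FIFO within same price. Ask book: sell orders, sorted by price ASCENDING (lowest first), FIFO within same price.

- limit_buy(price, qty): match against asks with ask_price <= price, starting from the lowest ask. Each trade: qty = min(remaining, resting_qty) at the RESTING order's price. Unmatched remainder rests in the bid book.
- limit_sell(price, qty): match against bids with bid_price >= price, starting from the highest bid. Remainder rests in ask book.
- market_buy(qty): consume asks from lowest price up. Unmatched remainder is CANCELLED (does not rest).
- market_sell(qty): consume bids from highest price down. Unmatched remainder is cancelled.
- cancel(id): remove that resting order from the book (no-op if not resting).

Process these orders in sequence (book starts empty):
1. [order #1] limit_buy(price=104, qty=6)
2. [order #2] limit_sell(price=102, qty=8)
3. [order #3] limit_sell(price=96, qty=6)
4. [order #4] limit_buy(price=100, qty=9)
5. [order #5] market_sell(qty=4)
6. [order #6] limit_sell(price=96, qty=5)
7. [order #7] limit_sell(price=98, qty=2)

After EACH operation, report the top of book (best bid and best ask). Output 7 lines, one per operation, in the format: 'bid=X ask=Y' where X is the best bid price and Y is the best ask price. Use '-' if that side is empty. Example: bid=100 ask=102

Answer: bid=104 ask=-
bid=- ask=102
bid=- ask=96
bid=100 ask=102
bid=- ask=102
bid=- ask=96
bid=- ask=96

Derivation:
After op 1 [order #1] limit_buy(price=104, qty=6): fills=none; bids=[#1:6@104] asks=[-]
After op 2 [order #2] limit_sell(price=102, qty=8): fills=#1x#2:6@104; bids=[-] asks=[#2:2@102]
After op 3 [order #3] limit_sell(price=96, qty=6): fills=none; bids=[-] asks=[#3:6@96 #2:2@102]
After op 4 [order #4] limit_buy(price=100, qty=9): fills=#4x#3:6@96; bids=[#4:3@100] asks=[#2:2@102]
After op 5 [order #5] market_sell(qty=4): fills=#4x#5:3@100; bids=[-] asks=[#2:2@102]
After op 6 [order #6] limit_sell(price=96, qty=5): fills=none; bids=[-] asks=[#6:5@96 #2:2@102]
After op 7 [order #7] limit_sell(price=98, qty=2): fills=none; bids=[-] asks=[#6:5@96 #7:2@98 #2:2@102]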